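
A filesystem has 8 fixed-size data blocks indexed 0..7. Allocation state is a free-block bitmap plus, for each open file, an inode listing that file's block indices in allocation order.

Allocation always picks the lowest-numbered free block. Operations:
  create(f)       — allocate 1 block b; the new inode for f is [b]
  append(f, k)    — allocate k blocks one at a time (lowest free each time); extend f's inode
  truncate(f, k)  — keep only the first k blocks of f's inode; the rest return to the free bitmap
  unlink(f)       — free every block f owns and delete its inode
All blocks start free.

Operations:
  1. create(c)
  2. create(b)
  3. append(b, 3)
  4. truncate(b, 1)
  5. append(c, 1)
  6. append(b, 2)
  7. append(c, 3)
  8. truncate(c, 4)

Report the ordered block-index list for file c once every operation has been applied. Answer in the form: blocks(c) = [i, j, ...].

blocks(c) = [0, 2, 5, 6]

  1. create(c)  ⇒  F.......  {c→[0]}
  2. create(b)  ⇒  FF......  {b→[1]; c→[0]}
  3. append(b, 3)  ⇒  FFFFF...  {b→[1, 2, 3, 4]; c→[0]}
  4. truncate(b, 1)  ⇒  FF......  {b→[1]; c→[0]}
  5. append(c, 1)  ⇒  FFF.....  {b→[1]; c→[0, 2]}
  6. append(b, 2)  ⇒  FFFFF...  {b→[1, 3, 4]; c→[0, 2]}
  7. append(c, 3)  ⇒  FFFFFFFF  {b→[1, 3, 4]; c→[0, 2, 5, 6, 7]}
  8. truncate(c, 4)  ⇒  FFFFFFF.  {b→[1, 3, 4]; c→[0, 2, 5, 6]}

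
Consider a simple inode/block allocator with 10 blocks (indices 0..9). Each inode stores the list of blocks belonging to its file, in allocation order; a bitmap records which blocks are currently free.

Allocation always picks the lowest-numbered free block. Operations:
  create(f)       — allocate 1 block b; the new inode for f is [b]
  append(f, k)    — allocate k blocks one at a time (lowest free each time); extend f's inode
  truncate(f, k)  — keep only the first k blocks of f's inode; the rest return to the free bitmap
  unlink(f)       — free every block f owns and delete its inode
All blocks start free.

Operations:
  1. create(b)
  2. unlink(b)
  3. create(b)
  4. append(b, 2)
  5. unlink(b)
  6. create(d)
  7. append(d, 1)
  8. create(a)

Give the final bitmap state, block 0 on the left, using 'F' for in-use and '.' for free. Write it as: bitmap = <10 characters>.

[1] create(b) — b=0 (map F.........)
[2] unlink(b) —  (map ..........)
[3] create(b) — b=0 (map F.........)
[4] append(b, 2) — b=0,1,2 (map FFF.......)
[5] unlink(b) —  (map ..........)
[6] create(d) — d=0 (map F.........)
[7] append(d, 1) — d=0,1 (map FF........)
[8] create(a) — a=2 d=0,1 (map FFF.......)

bitmap = FFF.......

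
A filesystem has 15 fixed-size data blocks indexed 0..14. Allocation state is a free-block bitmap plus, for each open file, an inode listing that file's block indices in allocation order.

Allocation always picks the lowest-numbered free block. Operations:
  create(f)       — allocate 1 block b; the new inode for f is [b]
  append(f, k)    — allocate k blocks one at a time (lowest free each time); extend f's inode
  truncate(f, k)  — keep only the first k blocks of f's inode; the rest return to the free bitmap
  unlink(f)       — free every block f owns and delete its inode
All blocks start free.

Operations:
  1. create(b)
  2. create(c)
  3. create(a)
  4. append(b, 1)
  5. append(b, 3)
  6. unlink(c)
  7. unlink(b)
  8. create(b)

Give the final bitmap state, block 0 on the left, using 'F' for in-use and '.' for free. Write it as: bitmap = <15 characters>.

bitmap = F.F............

after create(b) → b:[0]  free=[F..............]
after create(c) → b:[0], c:[1]  free=[FF.............]
after create(a) → a:[2], b:[0], c:[1]  free=[FFF............]
after append(b, 1) → a:[2], b:[0, 3], c:[1]  free=[FFFF...........]
after append(b, 3) → a:[2], b:[0, 3, 4, 5, 6], c:[1]  free=[FFFFFFF........]
after unlink(c) → a:[2], b:[0, 3, 4, 5, 6]  free=[F.FFFFF........]
after unlink(b) → a:[2]  free=[..F............]
after create(b) → a:[2], b:[0]  free=[F.F............]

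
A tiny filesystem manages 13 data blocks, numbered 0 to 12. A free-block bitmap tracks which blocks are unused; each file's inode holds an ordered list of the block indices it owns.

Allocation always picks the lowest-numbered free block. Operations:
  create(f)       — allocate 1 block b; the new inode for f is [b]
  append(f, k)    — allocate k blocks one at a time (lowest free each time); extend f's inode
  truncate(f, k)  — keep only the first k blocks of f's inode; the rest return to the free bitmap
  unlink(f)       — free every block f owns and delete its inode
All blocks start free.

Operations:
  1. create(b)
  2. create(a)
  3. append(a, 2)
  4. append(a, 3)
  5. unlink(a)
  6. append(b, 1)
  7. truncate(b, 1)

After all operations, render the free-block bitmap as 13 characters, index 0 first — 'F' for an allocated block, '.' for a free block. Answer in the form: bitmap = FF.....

[1] create(b) — b=0 (map F............)
[2] create(a) — a=1 b=0 (map FF...........)
[3] append(a, 2) — a=1,2,3 b=0 (map FFFF.........)
[4] append(a, 3) — a=1,2,3,4,5,6 b=0 (map FFFFFFF......)
[5] unlink(a) — b=0 (map F............)
[6] append(b, 1) — b=0,1 (map FF...........)
[7] truncate(b, 1) — b=0 (map F............)

bitmap = F............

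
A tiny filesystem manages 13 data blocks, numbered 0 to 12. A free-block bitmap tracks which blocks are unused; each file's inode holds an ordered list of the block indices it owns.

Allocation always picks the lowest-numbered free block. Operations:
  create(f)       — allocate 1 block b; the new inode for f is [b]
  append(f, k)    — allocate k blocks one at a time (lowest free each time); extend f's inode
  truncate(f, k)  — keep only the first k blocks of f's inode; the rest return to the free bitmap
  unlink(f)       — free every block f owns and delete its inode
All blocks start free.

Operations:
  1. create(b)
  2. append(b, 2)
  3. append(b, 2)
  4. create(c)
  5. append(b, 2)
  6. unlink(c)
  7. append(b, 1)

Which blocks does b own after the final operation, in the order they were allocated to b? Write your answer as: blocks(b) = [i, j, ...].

blocks(b) = [0, 1, 2, 3, 4, 6, 7, 5]

  1. create(b)  ⇒  F............  {b→[0]}
  2. append(b, 2)  ⇒  FFF..........  {b→[0, 1, 2]}
  3. append(b, 2)  ⇒  FFFFF........  {b→[0, 1, 2, 3, 4]}
  4. create(c)  ⇒  FFFFFF.......  {b→[0, 1, 2, 3, 4]; c→[5]}
  5. append(b, 2)  ⇒  FFFFFFFF.....  {b→[0, 1, 2, 3, 4, 6, 7]; c→[5]}
  6. unlink(c)  ⇒  FFFFF.FF.....  {b→[0, 1, 2, 3, 4, 6, 7]}
  7. append(b, 1)  ⇒  FFFFFFFF.....  {b→[0, 1, 2, 3, 4, 6, 7, 5]}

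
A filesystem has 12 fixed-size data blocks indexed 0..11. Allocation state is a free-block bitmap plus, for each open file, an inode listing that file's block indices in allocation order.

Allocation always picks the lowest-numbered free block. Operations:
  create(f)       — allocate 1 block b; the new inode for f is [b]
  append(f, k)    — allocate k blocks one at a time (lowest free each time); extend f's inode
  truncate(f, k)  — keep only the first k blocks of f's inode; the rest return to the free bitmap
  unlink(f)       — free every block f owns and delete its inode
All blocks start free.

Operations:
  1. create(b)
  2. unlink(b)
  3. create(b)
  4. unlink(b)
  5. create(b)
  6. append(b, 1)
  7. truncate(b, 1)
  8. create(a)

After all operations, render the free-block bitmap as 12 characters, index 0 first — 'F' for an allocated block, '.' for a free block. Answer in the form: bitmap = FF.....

bitmap = FF..........

after create(b) → b:[0]  free=[F...........]
after unlink(b) →   free=[............]
after create(b) → b:[0]  free=[F...........]
after unlink(b) →   free=[............]
after create(b) → b:[0]  free=[F...........]
after append(b, 1) → b:[0, 1]  free=[FF..........]
after truncate(b, 1) → b:[0]  free=[F...........]
after create(a) → a:[1], b:[0]  free=[FF..........]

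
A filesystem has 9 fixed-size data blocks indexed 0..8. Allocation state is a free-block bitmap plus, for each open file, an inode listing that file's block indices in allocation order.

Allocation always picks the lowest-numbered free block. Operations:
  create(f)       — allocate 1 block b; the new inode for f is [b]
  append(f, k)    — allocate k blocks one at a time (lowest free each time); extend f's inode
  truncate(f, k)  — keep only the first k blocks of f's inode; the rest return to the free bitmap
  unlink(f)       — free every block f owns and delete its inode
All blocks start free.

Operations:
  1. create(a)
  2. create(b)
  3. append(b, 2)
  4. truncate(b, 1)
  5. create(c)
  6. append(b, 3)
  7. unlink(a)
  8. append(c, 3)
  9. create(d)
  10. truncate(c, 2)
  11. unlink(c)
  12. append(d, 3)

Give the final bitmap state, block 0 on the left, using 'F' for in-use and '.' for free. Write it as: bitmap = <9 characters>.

bitmap = FFFFFFF.F

  1. create(a)  ⇒  F........  {a→[0]}
  2. create(b)  ⇒  FF.......  {a→[0]; b→[1]}
  3. append(b, 2)  ⇒  FFFF.....  {a→[0]; b→[1, 2, 3]}
  4. truncate(b, 1)  ⇒  FF.......  {a→[0]; b→[1]}
  5. create(c)  ⇒  FFF......  {a→[0]; b→[1]; c→[2]}
  6. append(b, 3)  ⇒  FFFFFF...  {a→[0]; b→[1, 3, 4, 5]; c→[2]}
  7. unlink(a)  ⇒  .FFFFF...  {b→[1, 3, 4, 5]; c→[2]}
  8. append(c, 3)  ⇒  FFFFFFFF.  {b→[1, 3, 4, 5]; c→[2, 0, 6, 7]}
  9. create(d)  ⇒  FFFFFFFFF  {b→[1, 3, 4, 5]; c→[2, 0, 6, 7]; d→[8]}
  10. truncate(c, 2)  ⇒  FFFFFF..F  {b→[1, 3, 4, 5]; c→[2, 0]; d→[8]}
  11. unlink(c)  ⇒  .F.FFF..F  {b→[1, 3, 4, 5]; d→[8]}
  12. append(d, 3)  ⇒  FFFFFFF.F  {b→[1, 3, 4, 5]; d→[8, 0, 2, 6]}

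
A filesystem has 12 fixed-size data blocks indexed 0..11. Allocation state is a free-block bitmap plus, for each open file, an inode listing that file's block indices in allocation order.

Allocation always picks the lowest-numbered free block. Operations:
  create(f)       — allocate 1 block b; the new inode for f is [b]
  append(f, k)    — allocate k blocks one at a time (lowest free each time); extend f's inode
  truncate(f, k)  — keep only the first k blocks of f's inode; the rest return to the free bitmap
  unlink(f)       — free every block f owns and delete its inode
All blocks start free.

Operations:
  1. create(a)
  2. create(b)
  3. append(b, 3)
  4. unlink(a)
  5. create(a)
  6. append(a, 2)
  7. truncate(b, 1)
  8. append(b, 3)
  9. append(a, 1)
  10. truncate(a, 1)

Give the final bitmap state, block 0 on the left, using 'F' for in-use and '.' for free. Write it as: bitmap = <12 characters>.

bitmap = FFFFF.......

  1. create(a)  ⇒  F...........  {a→[0]}
  2. create(b)  ⇒  FF..........  {a→[0]; b→[1]}
  3. append(b, 3)  ⇒  FFFFF.......  {a→[0]; b→[1, 2, 3, 4]}
  4. unlink(a)  ⇒  .FFFF.......  {b→[1, 2, 3, 4]}
  5. create(a)  ⇒  FFFFF.......  {a→[0]; b→[1, 2, 3, 4]}
  6. append(a, 2)  ⇒  FFFFFFF.....  {a→[0, 5, 6]; b→[1, 2, 3, 4]}
  7. truncate(b, 1)  ⇒  FF...FF.....  {a→[0, 5, 6]; b→[1]}
  8. append(b, 3)  ⇒  FFFFFFF.....  {a→[0, 5, 6]; b→[1, 2, 3, 4]}
  9. append(a, 1)  ⇒  FFFFFFFF....  {a→[0, 5, 6, 7]; b→[1, 2, 3, 4]}
  10. truncate(a, 1)  ⇒  FFFFF.......  {a→[0]; b→[1, 2, 3, 4]}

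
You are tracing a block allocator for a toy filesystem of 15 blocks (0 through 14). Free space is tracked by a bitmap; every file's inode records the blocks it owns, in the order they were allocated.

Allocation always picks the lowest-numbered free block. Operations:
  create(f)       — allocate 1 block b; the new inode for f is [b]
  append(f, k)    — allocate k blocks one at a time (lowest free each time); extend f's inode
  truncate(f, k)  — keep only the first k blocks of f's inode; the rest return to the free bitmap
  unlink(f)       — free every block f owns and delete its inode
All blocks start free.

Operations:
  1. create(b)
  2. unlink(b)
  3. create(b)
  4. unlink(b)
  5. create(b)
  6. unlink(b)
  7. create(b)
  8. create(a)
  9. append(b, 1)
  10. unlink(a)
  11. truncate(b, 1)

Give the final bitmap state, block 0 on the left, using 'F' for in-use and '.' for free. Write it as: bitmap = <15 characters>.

bitmap = F..............

  1. create(b)  ⇒  F..............  {b→[0]}
  2. unlink(b)  ⇒  ...............  {}
  3. create(b)  ⇒  F..............  {b→[0]}
  4. unlink(b)  ⇒  ...............  {}
  5. create(b)  ⇒  F..............  {b→[0]}
  6. unlink(b)  ⇒  ...............  {}
  7. create(b)  ⇒  F..............  {b→[0]}
  8. create(a)  ⇒  FF.............  {a→[1]; b→[0]}
  9. append(b, 1)  ⇒  FFF............  {a→[1]; b→[0, 2]}
  10. unlink(a)  ⇒  F.F............  {b→[0, 2]}
  11. truncate(b, 1)  ⇒  F..............  {b→[0]}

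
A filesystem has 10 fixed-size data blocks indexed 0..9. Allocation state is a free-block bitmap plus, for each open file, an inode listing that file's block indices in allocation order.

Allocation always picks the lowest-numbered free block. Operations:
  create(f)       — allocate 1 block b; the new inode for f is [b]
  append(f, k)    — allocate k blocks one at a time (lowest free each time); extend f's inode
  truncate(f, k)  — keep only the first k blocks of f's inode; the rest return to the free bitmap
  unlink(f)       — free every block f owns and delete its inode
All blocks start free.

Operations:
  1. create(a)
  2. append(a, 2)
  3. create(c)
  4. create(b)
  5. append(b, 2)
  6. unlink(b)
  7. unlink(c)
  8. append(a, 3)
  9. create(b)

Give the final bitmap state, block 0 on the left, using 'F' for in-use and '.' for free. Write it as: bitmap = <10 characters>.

[1] create(a) — a=0 (map F.........)
[2] append(a, 2) — a=0,1,2 (map FFF.......)
[3] create(c) — a=0,1,2 c=3 (map FFFF......)
[4] create(b) — a=0,1,2 b=4 c=3 (map FFFFF.....)
[5] append(b, 2) — a=0,1,2 b=4,5,6 c=3 (map FFFFFFF...)
[6] unlink(b) — a=0,1,2 c=3 (map FFFF......)
[7] unlink(c) — a=0,1,2 (map FFF.......)
[8] append(a, 3) — a=0,1,2,3,4,5 (map FFFFFF....)
[9] create(b) — a=0,1,2,3,4,5 b=6 (map FFFFFFF...)

bitmap = FFFFFFF...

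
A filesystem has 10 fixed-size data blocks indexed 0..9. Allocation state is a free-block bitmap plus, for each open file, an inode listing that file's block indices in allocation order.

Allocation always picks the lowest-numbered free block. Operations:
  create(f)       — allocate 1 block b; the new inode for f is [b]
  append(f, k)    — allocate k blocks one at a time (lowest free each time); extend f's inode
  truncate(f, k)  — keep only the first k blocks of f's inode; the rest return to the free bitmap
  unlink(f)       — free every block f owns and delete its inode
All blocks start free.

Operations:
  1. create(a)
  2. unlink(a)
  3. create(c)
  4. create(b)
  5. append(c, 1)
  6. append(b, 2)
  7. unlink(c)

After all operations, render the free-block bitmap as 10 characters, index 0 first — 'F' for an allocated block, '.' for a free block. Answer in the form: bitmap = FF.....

[1] create(a) — a=0 (map F.........)
[2] unlink(a) —  (map ..........)
[3] create(c) — c=0 (map F.........)
[4] create(b) — b=1 c=0 (map FF........)
[5] append(c, 1) — b=1 c=0,2 (map FFF.......)
[6] append(b, 2) — b=1,3,4 c=0,2 (map FFFFF.....)
[7] unlink(c) — b=1,3,4 (map .F.FF.....)

bitmap = .F.FF.....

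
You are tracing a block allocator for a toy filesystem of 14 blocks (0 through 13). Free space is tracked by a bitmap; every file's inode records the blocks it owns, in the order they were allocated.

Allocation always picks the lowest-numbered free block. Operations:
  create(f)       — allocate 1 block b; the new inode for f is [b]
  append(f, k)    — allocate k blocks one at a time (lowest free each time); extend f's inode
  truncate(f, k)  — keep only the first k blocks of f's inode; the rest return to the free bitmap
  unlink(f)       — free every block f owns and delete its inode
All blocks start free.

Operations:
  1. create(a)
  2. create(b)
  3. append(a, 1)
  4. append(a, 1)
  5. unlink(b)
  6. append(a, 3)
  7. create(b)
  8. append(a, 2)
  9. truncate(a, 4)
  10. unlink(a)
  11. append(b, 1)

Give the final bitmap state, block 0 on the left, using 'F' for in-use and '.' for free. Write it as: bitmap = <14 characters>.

[1] create(a) — a=0 (map F.............)
[2] create(b) — a=0 b=1 (map FF............)
[3] append(a, 1) — a=0,2 b=1 (map FFF...........)
[4] append(a, 1) — a=0,2,3 b=1 (map FFFF..........)
[5] unlink(b) — a=0,2,3 (map F.FF..........)
[6] append(a, 3) — a=0,2,3,1,4,5 (map FFFFFF........)
[7] create(b) — a=0,2,3,1,4,5 b=6 (map FFFFFFF.......)
[8] append(a, 2) — a=0,2,3,1,4,5,7,8 b=6 (map FFFFFFFFF.....)
[9] truncate(a, 4) — a=0,2,3,1 b=6 (map FFFF..F.......)
[10] unlink(a) — b=6 (map ......F.......)
[11] append(b, 1) — b=6,0 (map F.....F.......)

bitmap = F.....F.......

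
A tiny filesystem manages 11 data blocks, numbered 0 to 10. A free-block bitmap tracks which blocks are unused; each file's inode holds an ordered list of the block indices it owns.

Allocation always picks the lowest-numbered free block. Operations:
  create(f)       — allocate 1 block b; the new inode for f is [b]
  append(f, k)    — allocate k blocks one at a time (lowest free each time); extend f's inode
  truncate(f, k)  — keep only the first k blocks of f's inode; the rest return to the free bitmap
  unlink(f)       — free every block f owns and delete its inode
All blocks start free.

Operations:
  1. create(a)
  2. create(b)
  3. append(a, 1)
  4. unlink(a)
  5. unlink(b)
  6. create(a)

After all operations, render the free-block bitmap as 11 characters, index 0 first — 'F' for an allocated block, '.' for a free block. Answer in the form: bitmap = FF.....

  1. create(a)  ⇒  F..........  {a→[0]}
  2. create(b)  ⇒  FF.........  {a→[0]; b→[1]}
  3. append(a, 1)  ⇒  FFF........  {a→[0, 2]; b→[1]}
  4. unlink(a)  ⇒  .F.........  {b→[1]}
  5. unlink(b)  ⇒  ...........  {}
  6. create(a)  ⇒  F..........  {a→[0]}

bitmap = F..........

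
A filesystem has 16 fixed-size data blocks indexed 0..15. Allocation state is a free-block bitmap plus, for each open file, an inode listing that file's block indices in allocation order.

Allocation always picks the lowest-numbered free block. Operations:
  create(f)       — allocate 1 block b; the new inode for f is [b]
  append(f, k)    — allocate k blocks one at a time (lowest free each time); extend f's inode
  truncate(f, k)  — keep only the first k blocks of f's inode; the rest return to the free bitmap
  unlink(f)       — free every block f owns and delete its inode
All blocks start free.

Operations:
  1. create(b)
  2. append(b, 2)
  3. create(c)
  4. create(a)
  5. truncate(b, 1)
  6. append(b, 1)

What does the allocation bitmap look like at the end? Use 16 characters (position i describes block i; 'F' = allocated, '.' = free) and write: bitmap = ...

[1] create(b) — b=0 (map F...............)
[2] append(b, 2) — b=0,1,2 (map FFF.............)
[3] create(c) — b=0,1,2 c=3 (map FFFF............)
[4] create(a) — a=4 b=0,1,2 c=3 (map FFFFF...........)
[5] truncate(b, 1) — a=4 b=0 c=3 (map F..FF...........)
[6] append(b, 1) — a=4 b=0,1 c=3 (map FF.FF...........)

bitmap = FF.FF...........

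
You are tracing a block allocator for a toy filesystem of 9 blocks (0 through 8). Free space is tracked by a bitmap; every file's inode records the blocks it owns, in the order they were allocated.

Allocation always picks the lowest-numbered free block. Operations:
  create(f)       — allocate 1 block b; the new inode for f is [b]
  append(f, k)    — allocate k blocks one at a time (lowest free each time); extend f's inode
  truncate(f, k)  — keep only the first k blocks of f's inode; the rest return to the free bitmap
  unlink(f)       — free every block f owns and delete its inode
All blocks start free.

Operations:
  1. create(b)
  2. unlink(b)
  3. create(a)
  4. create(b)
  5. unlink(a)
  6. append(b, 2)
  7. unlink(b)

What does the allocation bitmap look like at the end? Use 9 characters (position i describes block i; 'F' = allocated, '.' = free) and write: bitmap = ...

after create(b) → b:[0]  free=[F........]
after unlink(b) →   free=[.........]
after create(a) → a:[0]  free=[F........]
after create(b) → a:[0], b:[1]  free=[FF.......]
after unlink(a) → b:[1]  free=[.F.......]
after append(b, 2) → b:[1, 0, 2]  free=[FFF......]
after unlink(b) →   free=[.........]

bitmap = .........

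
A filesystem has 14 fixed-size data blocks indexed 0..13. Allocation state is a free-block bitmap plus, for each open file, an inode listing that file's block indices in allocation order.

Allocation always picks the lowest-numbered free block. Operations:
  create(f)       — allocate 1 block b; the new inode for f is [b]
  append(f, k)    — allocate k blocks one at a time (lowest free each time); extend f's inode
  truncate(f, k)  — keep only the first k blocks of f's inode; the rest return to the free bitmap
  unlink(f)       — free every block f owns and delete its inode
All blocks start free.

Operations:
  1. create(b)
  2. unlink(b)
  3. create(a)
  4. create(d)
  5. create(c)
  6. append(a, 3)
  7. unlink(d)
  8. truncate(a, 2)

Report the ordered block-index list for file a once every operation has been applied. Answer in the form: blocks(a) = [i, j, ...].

blocks(a) = [0, 3]

create(b): bitmap=F............. | b=[0]
unlink(b): bitmap=.............. | 
create(a): bitmap=F............. | a=[0]
create(d): bitmap=FF............ | a=[0] d=[1]
create(c): bitmap=FFF........... | a=[0] c=[2] d=[1]
append(a, 3): bitmap=FFFFFF........ | a=[0, 3, 4, 5] c=[2] d=[1]
unlink(d): bitmap=F.FFFF........ | a=[0, 3, 4, 5] c=[2]
truncate(a, 2): bitmap=F.FF.......... | a=[0, 3] c=[2]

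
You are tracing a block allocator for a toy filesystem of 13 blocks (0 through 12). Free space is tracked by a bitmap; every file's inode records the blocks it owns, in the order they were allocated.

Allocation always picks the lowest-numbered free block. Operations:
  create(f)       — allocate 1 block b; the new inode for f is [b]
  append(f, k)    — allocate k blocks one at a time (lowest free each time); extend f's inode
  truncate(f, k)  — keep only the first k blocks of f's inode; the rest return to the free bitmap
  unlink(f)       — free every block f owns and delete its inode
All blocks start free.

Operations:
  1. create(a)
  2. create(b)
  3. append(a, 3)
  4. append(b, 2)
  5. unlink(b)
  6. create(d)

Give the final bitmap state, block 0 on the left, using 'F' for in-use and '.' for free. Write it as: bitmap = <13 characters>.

bitmap = FFFFF........

create(a): bitmap=F............ | a=[0]
create(b): bitmap=FF........... | a=[0] b=[1]
append(a, 3): bitmap=FFFFF........ | a=[0, 2, 3, 4] b=[1]
append(b, 2): bitmap=FFFFFFF...... | a=[0, 2, 3, 4] b=[1, 5, 6]
unlink(b): bitmap=F.FFF........ | a=[0, 2, 3, 4]
create(d): bitmap=FFFFF........ | a=[0, 2, 3, 4] d=[1]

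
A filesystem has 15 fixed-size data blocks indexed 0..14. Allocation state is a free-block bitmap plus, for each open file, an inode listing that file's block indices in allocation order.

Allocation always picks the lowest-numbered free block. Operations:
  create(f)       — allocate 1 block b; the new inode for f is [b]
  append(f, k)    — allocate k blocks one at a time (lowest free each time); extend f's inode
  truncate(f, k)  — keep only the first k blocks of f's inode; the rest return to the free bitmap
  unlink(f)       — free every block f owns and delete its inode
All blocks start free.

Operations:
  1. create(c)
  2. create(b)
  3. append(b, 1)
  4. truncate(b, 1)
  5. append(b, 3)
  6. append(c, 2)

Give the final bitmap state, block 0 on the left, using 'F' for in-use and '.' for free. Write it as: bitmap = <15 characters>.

bitmap = FFFFFFF........

[1] create(c) — c=0 (map F..............)
[2] create(b) — b=1 c=0 (map FF.............)
[3] append(b, 1) — b=1,2 c=0 (map FFF............)
[4] truncate(b, 1) — b=1 c=0 (map FF.............)
[5] append(b, 3) — b=1,2,3,4 c=0 (map FFFFF..........)
[6] append(c, 2) — b=1,2,3,4 c=0,5,6 (map FFFFFFF........)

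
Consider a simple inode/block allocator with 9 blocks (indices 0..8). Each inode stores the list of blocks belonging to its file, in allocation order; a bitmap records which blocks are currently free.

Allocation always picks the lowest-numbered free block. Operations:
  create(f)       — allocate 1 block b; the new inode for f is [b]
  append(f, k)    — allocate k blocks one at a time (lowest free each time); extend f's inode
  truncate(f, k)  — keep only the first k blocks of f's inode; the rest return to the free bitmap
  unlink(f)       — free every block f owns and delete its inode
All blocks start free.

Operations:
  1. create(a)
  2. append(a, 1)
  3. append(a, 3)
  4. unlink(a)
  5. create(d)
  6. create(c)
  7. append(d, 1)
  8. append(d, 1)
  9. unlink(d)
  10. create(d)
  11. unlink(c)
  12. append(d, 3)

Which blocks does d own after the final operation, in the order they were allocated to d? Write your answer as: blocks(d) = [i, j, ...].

blocks(d) = [0, 1, 2, 3]

after create(a) → a:[0]  free=[F........]
after append(a, 1) → a:[0, 1]  free=[FF.......]
after append(a, 3) → a:[0, 1, 2, 3, 4]  free=[FFFFF....]
after unlink(a) →   free=[.........]
after create(d) → d:[0]  free=[F........]
after create(c) → c:[1], d:[0]  free=[FF.......]
after append(d, 1) → c:[1], d:[0, 2]  free=[FFF......]
after append(d, 1) → c:[1], d:[0, 2, 3]  free=[FFFF.....]
after unlink(d) → c:[1]  free=[.F.......]
after create(d) → c:[1], d:[0]  free=[FF.......]
after unlink(c) → d:[0]  free=[F........]
after append(d, 3) → d:[0, 1, 2, 3]  free=[FFFF.....]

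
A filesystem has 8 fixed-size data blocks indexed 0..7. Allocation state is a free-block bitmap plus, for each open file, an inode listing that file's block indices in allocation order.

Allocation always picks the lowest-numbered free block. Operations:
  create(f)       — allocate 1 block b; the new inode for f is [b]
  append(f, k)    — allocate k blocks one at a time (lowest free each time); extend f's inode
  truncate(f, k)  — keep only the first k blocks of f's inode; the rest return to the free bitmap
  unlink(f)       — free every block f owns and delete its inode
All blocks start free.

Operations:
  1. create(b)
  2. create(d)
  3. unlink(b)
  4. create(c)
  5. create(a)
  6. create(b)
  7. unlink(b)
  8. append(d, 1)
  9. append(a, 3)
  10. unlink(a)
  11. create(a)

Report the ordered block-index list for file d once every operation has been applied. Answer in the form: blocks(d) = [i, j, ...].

create(b): bitmap=F....... | b=[0]
create(d): bitmap=FF...... | b=[0] d=[1]
unlink(b): bitmap=.F...... | d=[1]
create(c): bitmap=FF...... | c=[0] d=[1]
create(a): bitmap=FFF..... | a=[2] c=[0] d=[1]
create(b): bitmap=FFFF.... | a=[2] b=[3] c=[0] d=[1]
unlink(b): bitmap=FFF..... | a=[2] c=[0] d=[1]
append(d, 1): bitmap=FFFF.... | a=[2] c=[0] d=[1, 3]
append(a, 3): bitmap=FFFFFFF. | a=[2, 4, 5, 6] c=[0] d=[1, 3]
unlink(a): bitmap=FF.F.... | c=[0] d=[1, 3]
create(a): bitmap=FFFF.... | a=[2] c=[0] d=[1, 3]

blocks(d) = [1, 3]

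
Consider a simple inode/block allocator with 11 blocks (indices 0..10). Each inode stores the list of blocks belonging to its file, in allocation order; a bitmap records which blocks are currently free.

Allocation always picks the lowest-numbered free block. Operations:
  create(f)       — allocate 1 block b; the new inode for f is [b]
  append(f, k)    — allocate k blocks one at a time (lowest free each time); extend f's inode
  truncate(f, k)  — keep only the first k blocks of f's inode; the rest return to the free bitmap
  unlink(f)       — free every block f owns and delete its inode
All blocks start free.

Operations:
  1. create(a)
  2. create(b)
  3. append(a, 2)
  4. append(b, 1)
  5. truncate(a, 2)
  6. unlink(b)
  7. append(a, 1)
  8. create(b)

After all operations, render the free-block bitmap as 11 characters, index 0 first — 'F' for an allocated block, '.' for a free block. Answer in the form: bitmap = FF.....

[1] create(a) — a=0 (map F..........)
[2] create(b) — a=0 b=1 (map FF.........)
[3] append(a, 2) — a=0,2,3 b=1 (map FFFF.......)
[4] append(b, 1) — a=0,2,3 b=1,4 (map FFFFF......)
[5] truncate(a, 2) — a=0,2 b=1,4 (map FFF.F......)
[6] unlink(b) — a=0,2 (map F.F........)
[7] append(a, 1) — a=0,2,1 (map FFF........)
[8] create(b) — a=0,2,1 b=3 (map FFFF.......)

bitmap = FFFF.......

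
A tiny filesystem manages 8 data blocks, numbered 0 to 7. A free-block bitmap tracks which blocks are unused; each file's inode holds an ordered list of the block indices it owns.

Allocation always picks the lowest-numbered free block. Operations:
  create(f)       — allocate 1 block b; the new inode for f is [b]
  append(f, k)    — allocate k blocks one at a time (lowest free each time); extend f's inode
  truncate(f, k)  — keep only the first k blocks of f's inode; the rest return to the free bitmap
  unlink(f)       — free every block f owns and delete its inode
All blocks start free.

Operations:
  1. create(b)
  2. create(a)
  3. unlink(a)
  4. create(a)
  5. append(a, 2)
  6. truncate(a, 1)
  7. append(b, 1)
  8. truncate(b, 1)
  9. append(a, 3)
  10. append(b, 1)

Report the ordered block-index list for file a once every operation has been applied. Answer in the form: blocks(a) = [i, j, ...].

blocks(a) = [1, 2, 3, 4]

[1] create(b) — b=0 (map F.......)
[2] create(a) — a=1 b=0 (map FF......)
[3] unlink(a) — b=0 (map F.......)
[4] create(a) — a=1 b=0 (map FF......)
[5] append(a, 2) — a=1,2,3 b=0 (map FFFF....)
[6] truncate(a, 1) — a=1 b=0 (map FF......)
[7] append(b, 1) — a=1 b=0,2 (map FFF.....)
[8] truncate(b, 1) — a=1 b=0 (map FF......)
[9] append(a, 3) — a=1,2,3,4 b=0 (map FFFFF...)
[10] append(b, 1) — a=1,2,3,4 b=0,5 (map FFFFFF..)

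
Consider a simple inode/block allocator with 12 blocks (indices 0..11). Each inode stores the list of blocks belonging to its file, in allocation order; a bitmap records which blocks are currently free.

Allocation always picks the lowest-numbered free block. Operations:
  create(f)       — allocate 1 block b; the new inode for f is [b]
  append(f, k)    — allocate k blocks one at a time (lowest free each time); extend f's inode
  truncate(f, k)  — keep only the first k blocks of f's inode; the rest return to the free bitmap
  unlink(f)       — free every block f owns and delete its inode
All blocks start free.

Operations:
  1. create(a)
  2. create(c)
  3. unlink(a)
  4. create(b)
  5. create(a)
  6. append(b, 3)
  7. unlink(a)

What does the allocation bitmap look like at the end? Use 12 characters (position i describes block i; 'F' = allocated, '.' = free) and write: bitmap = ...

after create(a) → a:[0]  free=[F...........]
after create(c) → a:[0], c:[1]  free=[FF..........]
after unlink(a) → c:[1]  free=[.F..........]
after create(b) → b:[0], c:[1]  free=[FF..........]
after create(a) → a:[2], b:[0], c:[1]  free=[FFF.........]
after append(b, 3) → a:[2], b:[0, 3, 4, 5], c:[1]  free=[FFFFFF......]
after unlink(a) → b:[0, 3, 4, 5], c:[1]  free=[FF.FFF......]

bitmap = FF.FFF......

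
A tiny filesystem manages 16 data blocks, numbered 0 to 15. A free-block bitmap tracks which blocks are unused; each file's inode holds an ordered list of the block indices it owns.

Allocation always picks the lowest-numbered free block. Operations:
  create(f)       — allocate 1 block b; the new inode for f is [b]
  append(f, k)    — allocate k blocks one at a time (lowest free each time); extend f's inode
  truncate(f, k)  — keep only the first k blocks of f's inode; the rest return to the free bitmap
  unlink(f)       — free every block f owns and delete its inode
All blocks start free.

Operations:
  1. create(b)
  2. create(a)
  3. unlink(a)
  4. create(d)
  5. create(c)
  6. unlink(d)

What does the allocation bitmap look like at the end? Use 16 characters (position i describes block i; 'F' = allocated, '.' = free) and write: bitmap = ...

bitmap = F.F.............

after create(b) → b:[0]  free=[F...............]
after create(a) → a:[1], b:[0]  free=[FF..............]
after unlink(a) → b:[0]  free=[F...............]
after create(d) → b:[0], d:[1]  free=[FF..............]
after create(c) → b:[0], c:[2], d:[1]  free=[FFF.............]
after unlink(d) → b:[0], c:[2]  free=[F.F.............]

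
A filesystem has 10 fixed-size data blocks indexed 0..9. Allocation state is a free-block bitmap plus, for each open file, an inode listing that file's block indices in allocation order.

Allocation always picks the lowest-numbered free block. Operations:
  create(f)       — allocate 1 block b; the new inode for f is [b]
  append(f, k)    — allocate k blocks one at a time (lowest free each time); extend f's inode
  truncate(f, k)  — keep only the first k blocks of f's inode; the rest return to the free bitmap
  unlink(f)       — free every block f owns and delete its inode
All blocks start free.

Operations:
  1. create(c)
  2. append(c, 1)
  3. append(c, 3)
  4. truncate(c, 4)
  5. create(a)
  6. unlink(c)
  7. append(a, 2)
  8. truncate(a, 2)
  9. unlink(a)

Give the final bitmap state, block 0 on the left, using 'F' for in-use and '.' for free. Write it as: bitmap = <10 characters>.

  1. create(c)  ⇒  F.........  {c→[0]}
  2. append(c, 1)  ⇒  FF........  {c→[0, 1]}
  3. append(c, 3)  ⇒  FFFFF.....  {c→[0, 1, 2, 3, 4]}
  4. truncate(c, 4)  ⇒  FFFF......  {c→[0, 1, 2, 3]}
  5. create(a)  ⇒  FFFFF.....  {a→[4]; c→[0, 1, 2, 3]}
  6. unlink(c)  ⇒  ....F.....  {a→[4]}
  7. append(a, 2)  ⇒  FF..F.....  {a→[4, 0, 1]}
  8. truncate(a, 2)  ⇒  F...F.....  {a→[4, 0]}
  9. unlink(a)  ⇒  ..........  {}

bitmap = ..........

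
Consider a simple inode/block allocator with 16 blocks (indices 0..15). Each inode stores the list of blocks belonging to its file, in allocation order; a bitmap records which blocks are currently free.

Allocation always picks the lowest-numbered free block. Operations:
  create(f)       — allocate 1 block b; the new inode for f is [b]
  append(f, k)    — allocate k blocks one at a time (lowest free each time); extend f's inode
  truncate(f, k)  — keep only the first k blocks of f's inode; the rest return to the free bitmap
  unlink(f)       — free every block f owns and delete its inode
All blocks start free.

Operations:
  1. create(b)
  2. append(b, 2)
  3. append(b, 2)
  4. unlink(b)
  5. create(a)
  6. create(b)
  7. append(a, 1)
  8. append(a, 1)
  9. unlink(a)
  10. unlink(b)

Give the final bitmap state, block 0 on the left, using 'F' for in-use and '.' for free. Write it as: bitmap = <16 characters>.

bitmap = ................

after create(b) → b:[0]  free=[F...............]
after append(b, 2) → b:[0, 1, 2]  free=[FFF.............]
after append(b, 2) → b:[0, 1, 2, 3, 4]  free=[FFFFF...........]
after unlink(b) →   free=[................]
after create(a) → a:[0]  free=[F...............]
after create(b) → a:[0], b:[1]  free=[FF..............]
after append(a, 1) → a:[0, 2], b:[1]  free=[FFF.............]
after append(a, 1) → a:[0, 2, 3], b:[1]  free=[FFFF............]
after unlink(a) → b:[1]  free=[.F..............]
after unlink(b) →   free=[................]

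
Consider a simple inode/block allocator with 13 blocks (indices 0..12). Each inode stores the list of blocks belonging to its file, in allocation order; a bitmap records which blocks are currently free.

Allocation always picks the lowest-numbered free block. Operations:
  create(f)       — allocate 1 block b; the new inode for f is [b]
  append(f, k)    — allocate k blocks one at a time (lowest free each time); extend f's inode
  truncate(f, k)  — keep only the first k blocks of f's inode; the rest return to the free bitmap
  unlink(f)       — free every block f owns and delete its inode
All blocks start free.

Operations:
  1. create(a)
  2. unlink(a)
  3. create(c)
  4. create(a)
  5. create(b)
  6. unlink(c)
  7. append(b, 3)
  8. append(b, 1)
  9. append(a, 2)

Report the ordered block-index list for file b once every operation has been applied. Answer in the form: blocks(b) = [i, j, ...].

  1. create(a)  ⇒  F............  {a→[0]}
  2. unlink(a)  ⇒  .............  {}
  3. create(c)  ⇒  F............  {c→[0]}
  4. create(a)  ⇒  FF...........  {a→[1]; c→[0]}
  5. create(b)  ⇒  FFF..........  {a→[1]; b→[2]; c→[0]}
  6. unlink(c)  ⇒  .FF..........  {a→[1]; b→[2]}
  7. append(b, 3)  ⇒  FFFFF........  {a→[1]; b→[2, 0, 3, 4]}
  8. append(b, 1)  ⇒  FFFFFF.......  {a→[1]; b→[2, 0, 3, 4, 5]}
  9. append(a, 2)  ⇒  FFFFFFFF.....  {a→[1, 6, 7]; b→[2, 0, 3, 4, 5]}

blocks(b) = [2, 0, 3, 4, 5]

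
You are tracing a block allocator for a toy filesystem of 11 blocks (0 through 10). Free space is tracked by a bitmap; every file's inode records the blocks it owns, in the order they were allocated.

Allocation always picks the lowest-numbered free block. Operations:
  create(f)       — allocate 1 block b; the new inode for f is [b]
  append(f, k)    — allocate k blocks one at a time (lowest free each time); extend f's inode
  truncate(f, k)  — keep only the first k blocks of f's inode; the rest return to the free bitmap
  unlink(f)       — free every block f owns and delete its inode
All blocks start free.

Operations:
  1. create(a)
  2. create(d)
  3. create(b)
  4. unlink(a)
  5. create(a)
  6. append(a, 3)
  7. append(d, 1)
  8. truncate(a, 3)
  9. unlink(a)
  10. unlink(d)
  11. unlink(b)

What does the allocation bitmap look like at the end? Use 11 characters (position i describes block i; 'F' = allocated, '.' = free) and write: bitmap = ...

[1] create(a) — a=0 (map F..........)
[2] create(d) — a=0 d=1 (map FF.........)
[3] create(b) — a=0 b=2 d=1 (map FFF........)
[4] unlink(a) — b=2 d=1 (map .FF........)
[5] create(a) — a=0 b=2 d=1 (map FFF........)
[6] append(a, 3) — a=0,3,4,5 b=2 d=1 (map FFFFFF.....)
[7] append(d, 1) — a=0,3,4,5 b=2 d=1,6 (map FFFFFFF....)
[8] truncate(a, 3) — a=0,3,4 b=2 d=1,6 (map FFFFF.F....)
[9] unlink(a) — b=2 d=1,6 (map .FF...F....)
[10] unlink(d) — b=2 (map ..F........)
[11] unlink(b) —  (map ...........)

bitmap = ...........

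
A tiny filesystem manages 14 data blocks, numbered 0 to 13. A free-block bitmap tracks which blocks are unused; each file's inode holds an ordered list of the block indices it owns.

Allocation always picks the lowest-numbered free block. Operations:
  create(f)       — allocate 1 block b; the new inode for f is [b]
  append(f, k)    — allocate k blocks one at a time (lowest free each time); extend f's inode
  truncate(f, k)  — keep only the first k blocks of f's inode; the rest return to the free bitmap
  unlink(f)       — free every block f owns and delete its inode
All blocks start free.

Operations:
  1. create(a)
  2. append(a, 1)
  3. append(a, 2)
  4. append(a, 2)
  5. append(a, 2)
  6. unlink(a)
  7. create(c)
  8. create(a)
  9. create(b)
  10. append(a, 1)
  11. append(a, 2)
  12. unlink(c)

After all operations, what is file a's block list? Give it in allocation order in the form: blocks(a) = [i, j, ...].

after create(a) → a:[0]  free=[F.............]
after append(a, 1) → a:[0, 1]  free=[FF............]
after append(a, 2) → a:[0, 1, 2, 3]  free=[FFFF..........]
after append(a, 2) → a:[0, 1, 2, 3, 4, 5]  free=[FFFFFF........]
after append(a, 2) → a:[0, 1, 2, 3, 4, 5, 6, 7]  free=[FFFFFFFF......]
after unlink(a) →   free=[..............]
after create(c) → c:[0]  free=[F.............]
after create(a) → a:[1], c:[0]  free=[FF............]
after create(b) → a:[1], b:[2], c:[0]  free=[FFF...........]
after append(a, 1) → a:[1, 3], b:[2], c:[0]  free=[FFFF..........]
after append(a, 2) → a:[1, 3, 4, 5], b:[2], c:[0]  free=[FFFFFF........]
after unlink(c) → a:[1, 3, 4, 5], b:[2]  free=[.FFFFF........]

blocks(a) = [1, 3, 4, 5]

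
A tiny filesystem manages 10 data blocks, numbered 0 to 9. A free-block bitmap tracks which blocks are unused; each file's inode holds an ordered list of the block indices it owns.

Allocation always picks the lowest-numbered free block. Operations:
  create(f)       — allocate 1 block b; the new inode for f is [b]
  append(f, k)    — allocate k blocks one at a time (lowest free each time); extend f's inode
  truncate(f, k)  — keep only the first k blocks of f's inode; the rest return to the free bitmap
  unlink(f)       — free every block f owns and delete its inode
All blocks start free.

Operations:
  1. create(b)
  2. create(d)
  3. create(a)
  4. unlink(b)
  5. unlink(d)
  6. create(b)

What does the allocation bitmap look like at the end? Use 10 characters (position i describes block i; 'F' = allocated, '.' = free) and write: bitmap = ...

bitmap = F.F.......

  1. create(b)  ⇒  F.........  {b→[0]}
  2. create(d)  ⇒  FF........  {b→[0]; d→[1]}
  3. create(a)  ⇒  FFF.......  {a→[2]; b→[0]; d→[1]}
  4. unlink(b)  ⇒  .FF.......  {a→[2]; d→[1]}
  5. unlink(d)  ⇒  ..F.......  {a→[2]}
  6. create(b)  ⇒  F.F.......  {a→[2]; b→[0]}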